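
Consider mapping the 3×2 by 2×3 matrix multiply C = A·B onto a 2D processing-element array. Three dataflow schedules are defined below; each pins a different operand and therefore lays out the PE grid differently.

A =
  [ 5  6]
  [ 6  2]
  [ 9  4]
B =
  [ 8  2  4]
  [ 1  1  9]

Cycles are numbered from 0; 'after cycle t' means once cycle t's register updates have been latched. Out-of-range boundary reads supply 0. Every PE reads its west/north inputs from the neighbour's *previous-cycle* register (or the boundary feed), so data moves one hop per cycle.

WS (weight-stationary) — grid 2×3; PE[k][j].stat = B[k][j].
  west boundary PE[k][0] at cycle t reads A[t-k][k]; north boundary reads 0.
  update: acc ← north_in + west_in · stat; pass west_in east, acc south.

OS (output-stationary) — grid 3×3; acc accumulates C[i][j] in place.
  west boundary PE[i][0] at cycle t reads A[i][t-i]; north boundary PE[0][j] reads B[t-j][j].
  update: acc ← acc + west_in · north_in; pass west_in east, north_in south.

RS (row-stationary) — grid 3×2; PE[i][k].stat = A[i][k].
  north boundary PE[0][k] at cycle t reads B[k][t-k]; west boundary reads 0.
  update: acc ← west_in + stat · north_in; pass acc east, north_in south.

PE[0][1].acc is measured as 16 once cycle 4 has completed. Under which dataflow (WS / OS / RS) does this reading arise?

dataflow = OS

WS [2×3] PE[0][1] across cycles:
  0: (0,1).acc=0  regs=<0,0>
  1: (0,1).acc=10  regs=<5,10>
  2: (0,1).acc=12  regs=<6,12>
  3: (0,1).acc=18  regs=<9,18>
  4: (0,1).acc=0  regs=<0,0>
OS [3×3] PE[0][1] across cycles:
  0: (0,1).acc=0  regs=<0,0>
  1: (0,1).acc=10  regs=<5,2>
  2: (0,1).acc=16  regs=<6,1>
  3: (0,1).acc=16  regs=<0,0>
  4: (0,1).acc=16  regs=<0,0>
RS [3×2] PE[0][1] across cycles:
  0: (0,1).acc=0  regs=<0,0>
  1: (0,1).acc=46  regs=<46,1>
  2: (0,1).acc=16  regs=<16,1>
  3: (0,1).acc=74  regs=<74,9>
  4: (0,1).acc=0  regs=<0,0>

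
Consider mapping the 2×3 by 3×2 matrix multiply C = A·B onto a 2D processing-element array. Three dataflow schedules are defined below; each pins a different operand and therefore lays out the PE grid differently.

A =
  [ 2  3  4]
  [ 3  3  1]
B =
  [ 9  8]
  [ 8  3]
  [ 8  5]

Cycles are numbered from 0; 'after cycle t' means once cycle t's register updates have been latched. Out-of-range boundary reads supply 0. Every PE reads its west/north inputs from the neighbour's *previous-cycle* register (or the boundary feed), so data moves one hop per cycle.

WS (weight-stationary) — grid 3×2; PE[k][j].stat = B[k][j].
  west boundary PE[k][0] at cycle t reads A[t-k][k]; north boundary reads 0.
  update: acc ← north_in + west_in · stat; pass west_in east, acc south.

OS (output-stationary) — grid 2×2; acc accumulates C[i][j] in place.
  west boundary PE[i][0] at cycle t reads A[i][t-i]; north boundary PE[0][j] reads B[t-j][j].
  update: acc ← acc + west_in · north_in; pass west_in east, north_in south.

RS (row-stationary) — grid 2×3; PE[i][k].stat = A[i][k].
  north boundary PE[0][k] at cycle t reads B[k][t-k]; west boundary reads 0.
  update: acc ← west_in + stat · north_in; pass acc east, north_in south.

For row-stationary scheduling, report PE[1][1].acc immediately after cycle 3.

RS on a 2×3 grid — tracing PE[1][1] and its feeders:
  @0  [0,1]  acc 0  |  →0  ↓0
  @0  [1,0]  acc 0  |  →0  ↓0
  @0  [1,1]  acc 0  |  →0  ↓0
  @1  [0,1]  acc 42  |  →42  ↓8
  @1  [1,0]  acc 27  |  →27  ↓9
  @1  [1,1]  acc 0  |  →0  ↓0
  @2  [0,1]  acc 25  |  →25  ↓3
  @2  [1,0]  acc 24  |  →24  ↓8
  @2  [1,1]  acc 51  |  →51  ↓8
  @3  [0,1]  acc 0  |  →0  ↓0
  @3  [1,0]  acc 0  |  →0  ↓0
  @3  [1,1]  acc 33  |  →33  ↓3

PE[1][1].acc = 33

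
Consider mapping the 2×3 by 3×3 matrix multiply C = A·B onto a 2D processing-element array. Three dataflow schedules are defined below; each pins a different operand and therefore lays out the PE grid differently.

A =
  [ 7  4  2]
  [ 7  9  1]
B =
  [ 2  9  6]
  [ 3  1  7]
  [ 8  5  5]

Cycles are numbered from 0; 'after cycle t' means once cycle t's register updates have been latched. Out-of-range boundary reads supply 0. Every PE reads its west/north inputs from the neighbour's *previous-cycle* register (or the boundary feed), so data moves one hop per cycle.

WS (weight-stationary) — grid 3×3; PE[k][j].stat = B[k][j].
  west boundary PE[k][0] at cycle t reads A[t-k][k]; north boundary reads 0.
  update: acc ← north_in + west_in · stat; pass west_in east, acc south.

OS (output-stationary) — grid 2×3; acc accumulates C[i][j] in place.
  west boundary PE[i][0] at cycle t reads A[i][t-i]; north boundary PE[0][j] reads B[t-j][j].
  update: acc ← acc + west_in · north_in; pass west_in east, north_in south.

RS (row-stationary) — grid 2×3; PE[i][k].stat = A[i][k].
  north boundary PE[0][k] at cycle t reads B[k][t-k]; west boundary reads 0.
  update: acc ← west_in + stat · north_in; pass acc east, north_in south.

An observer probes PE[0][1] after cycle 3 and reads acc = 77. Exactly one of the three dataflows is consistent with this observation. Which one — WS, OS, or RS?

WS [3×3] PE[0][1] across cycles:
  0: (0,1).acc=0  regs=<0,0>
  1: (0,1).acc=63  regs=<7,63>
  2: (0,1).acc=63  regs=<7,63>
  3: (0,1).acc=0  regs=<0,0>
OS [2×3] PE[0][1] across cycles:
  0: (0,1).acc=0  regs=<0,0>
  1: (0,1).acc=63  regs=<7,9>
  2: (0,1).acc=67  regs=<4,1>
  3: (0,1).acc=77  regs=<2,5>
RS [2×3] PE[0][1] across cycles:
  0: (0,1).acc=0  regs=<0,0>
  1: (0,1).acc=26  regs=<26,3>
  2: (0,1).acc=67  regs=<67,1>
  3: (0,1).acc=70  regs=<70,7>

dataflow = OS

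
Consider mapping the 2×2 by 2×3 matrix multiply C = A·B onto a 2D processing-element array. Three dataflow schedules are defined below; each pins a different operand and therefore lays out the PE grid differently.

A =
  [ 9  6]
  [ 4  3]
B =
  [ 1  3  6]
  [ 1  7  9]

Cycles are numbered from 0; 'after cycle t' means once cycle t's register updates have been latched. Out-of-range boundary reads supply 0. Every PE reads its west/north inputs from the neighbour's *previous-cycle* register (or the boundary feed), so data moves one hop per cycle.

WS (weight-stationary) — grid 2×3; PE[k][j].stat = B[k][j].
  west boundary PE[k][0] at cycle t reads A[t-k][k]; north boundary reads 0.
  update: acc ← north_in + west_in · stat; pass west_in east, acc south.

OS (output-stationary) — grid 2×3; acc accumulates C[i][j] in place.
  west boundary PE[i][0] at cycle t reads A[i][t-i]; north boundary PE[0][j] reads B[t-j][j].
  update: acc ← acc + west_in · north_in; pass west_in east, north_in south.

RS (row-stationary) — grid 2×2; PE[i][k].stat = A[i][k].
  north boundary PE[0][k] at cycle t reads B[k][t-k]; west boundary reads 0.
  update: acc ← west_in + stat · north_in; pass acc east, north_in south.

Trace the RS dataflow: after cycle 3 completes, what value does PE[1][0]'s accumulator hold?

PE[1][0].acc = 24

Tracing RS — 2×2 array, target PE[1][0]:
  t=0 PE[0][0]: acc=9 h=9 v=1
  t=0 PE[1][0]: acc=0 h=0 v=0
  t=1 PE[0][0]: acc=27 h=27 v=3
  t=1 PE[1][0]: acc=4 h=4 v=1
  t=2 PE[0][0]: acc=54 h=54 v=6
  t=2 PE[1][0]: acc=12 h=12 v=3
  t=3 PE[0][0]: acc=0 h=0 v=0
  t=3 PE[1][0]: acc=24 h=24 v=6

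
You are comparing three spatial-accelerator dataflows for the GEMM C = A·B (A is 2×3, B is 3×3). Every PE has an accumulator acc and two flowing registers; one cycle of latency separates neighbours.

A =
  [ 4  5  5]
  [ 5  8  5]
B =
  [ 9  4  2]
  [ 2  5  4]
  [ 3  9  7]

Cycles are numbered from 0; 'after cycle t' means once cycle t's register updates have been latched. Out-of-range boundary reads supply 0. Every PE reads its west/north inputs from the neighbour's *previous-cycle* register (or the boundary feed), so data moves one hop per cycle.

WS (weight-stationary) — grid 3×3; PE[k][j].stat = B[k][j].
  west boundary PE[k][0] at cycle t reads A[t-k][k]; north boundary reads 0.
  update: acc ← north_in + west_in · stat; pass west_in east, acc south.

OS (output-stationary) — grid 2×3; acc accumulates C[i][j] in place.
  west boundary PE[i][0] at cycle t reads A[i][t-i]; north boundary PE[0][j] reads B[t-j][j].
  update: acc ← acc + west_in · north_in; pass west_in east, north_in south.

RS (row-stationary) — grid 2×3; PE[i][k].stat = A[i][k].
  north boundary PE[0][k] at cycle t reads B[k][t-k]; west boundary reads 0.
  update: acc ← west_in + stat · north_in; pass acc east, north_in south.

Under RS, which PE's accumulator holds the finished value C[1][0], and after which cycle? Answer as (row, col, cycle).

RS: C[1][0] accumulates in PE[1][2]:
  @0  [1,2]  acc 0  |  →0  ↓0
  @1  [1,2]  acc 0  |  →0  ↓0
  @2  [1,2]  acc 0  |  →0  ↓0
  @3  [1,2]  acc 76  |  →76  ↓3

(row, col, cycle) = (1, 2, 3)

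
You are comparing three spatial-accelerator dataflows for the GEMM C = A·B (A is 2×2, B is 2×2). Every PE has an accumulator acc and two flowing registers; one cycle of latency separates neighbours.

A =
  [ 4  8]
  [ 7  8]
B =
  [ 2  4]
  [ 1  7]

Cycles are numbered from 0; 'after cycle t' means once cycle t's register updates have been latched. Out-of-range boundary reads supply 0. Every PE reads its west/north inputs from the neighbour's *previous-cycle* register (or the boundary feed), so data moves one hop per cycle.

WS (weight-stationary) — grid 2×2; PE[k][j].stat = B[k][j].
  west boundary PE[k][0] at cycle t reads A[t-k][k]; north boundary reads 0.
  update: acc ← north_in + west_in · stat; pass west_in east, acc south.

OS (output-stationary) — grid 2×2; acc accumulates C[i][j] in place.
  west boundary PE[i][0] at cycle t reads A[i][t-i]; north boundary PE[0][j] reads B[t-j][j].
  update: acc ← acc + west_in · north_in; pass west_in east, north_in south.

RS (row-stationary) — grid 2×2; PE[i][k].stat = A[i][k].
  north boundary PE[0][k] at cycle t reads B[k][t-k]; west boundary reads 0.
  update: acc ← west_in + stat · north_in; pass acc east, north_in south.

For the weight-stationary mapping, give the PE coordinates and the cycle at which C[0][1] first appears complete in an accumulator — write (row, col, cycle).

WS: C[0][1] accumulates in PE[1][1]:
  cycle 0: PE[1][1] → acc 0, east 0, south 0
  cycle 1: PE[1][1] → acc 0, east 0, south 0
  cycle 2: PE[1][1] → acc 72, east 8, south 72

(row, col, cycle) = (1, 1, 2)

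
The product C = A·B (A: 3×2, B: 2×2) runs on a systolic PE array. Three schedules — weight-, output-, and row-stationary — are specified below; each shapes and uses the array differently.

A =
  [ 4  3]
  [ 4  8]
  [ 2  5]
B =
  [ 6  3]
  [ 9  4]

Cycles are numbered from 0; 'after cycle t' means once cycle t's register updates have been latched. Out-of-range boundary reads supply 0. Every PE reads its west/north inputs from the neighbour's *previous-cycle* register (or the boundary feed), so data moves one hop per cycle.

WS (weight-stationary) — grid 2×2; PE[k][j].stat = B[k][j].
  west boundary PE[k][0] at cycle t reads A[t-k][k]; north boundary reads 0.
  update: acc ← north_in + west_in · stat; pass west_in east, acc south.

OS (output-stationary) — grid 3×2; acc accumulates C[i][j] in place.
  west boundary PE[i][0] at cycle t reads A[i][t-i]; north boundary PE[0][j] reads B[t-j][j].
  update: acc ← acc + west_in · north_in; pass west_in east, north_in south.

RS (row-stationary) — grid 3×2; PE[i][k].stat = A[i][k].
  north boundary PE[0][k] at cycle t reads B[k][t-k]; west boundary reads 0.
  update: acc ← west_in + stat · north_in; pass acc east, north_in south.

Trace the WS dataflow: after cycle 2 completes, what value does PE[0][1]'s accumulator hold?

PE[0][1].acc = 12

WS 2×2: PE[0][1] cycle-by-cycle (with neighbour feeds):
  c0 r0c0: 24 / 4 / 24
  c0 r0c1: 0 / 0 / 0
  c1 r0c0: 24 / 4 / 24
  c1 r0c1: 12 / 4 / 12
  c2 r0c0: 12 / 2 / 12
  c2 r0c1: 12 / 4 / 12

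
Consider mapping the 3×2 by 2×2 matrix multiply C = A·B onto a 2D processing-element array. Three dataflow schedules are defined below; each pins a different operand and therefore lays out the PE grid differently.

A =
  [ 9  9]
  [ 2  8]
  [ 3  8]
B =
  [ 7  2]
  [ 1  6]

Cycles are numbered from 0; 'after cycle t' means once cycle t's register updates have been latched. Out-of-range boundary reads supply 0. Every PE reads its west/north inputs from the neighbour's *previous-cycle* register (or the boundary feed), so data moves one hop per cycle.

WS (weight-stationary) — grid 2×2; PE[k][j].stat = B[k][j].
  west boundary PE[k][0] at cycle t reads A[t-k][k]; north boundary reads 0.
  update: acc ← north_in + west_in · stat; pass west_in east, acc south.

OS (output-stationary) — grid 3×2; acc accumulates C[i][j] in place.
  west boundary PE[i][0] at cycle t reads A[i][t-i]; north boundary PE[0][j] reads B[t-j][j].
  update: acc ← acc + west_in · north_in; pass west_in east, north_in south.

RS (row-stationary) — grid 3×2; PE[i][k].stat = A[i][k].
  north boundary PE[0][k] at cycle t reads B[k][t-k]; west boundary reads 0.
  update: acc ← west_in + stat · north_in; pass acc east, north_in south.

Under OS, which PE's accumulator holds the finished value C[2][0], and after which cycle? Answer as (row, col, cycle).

(row, col, cycle) = (2, 0, 3)

OS: C[2][0] accumulates in PE[2][0]:
  0: (2,0).acc=0  regs=<0,0>
  1: (2,0).acc=0  regs=<0,0>
  2: (2,0).acc=21  regs=<3,7>
  3: (2,0).acc=29  regs=<8,1>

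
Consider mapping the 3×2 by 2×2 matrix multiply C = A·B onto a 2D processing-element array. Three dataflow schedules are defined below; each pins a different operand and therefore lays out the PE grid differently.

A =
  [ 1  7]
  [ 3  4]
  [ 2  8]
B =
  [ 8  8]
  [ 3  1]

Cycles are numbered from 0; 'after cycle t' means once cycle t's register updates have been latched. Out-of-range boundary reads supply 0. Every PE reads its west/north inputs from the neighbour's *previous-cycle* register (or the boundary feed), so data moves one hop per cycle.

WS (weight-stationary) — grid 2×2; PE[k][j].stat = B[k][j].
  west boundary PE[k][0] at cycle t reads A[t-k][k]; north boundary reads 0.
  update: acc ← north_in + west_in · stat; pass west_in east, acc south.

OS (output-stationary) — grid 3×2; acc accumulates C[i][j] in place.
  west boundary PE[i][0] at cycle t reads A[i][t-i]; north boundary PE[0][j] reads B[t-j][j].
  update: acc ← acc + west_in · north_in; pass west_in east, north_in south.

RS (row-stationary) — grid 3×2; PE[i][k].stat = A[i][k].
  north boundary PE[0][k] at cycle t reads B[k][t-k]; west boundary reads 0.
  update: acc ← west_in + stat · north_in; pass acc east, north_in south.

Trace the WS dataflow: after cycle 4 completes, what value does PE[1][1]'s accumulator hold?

Tracing WS — 2×2 array, target PE[1][1]:
  after 0 — PE[0][1] acc=0, pass-E 0, pass-S 0
  after 0 — PE[1][0] acc=0, pass-E 0, pass-S 0
  after 0 — PE[1][1] acc=0, pass-E 0, pass-S 0
  after 1 — PE[0][1] acc=8, pass-E 1, pass-S 8
  after 1 — PE[1][0] acc=29, pass-E 7, pass-S 29
  after 1 — PE[1][1] acc=0, pass-E 0, pass-S 0
  after 2 — PE[0][1] acc=24, pass-E 3, pass-S 24
  after 2 — PE[1][0] acc=36, pass-E 4, pass-S 36
  after 2 — PE[1][1] acc=15, pass-E 7, pass-S 15
  after 3 — PE[0][1] acc=16, pass-E 2, pass-S 16
  after 3 — PE[1][0] acc=40, pass-E 8, pass-S 40
  after 3 — PE[1][1] acc=28, pass-E 4, pass-S 28
  after 4 — PE[0][1] acc=0, pass-E 0, pass-S 0
  after 4 — PE[1][0] acc=0, pass-E 0, pass-S 0
  after 4 — PE[1][1] acc=24, pass-E 8, pass-S 24

PE[1][1].acc = 24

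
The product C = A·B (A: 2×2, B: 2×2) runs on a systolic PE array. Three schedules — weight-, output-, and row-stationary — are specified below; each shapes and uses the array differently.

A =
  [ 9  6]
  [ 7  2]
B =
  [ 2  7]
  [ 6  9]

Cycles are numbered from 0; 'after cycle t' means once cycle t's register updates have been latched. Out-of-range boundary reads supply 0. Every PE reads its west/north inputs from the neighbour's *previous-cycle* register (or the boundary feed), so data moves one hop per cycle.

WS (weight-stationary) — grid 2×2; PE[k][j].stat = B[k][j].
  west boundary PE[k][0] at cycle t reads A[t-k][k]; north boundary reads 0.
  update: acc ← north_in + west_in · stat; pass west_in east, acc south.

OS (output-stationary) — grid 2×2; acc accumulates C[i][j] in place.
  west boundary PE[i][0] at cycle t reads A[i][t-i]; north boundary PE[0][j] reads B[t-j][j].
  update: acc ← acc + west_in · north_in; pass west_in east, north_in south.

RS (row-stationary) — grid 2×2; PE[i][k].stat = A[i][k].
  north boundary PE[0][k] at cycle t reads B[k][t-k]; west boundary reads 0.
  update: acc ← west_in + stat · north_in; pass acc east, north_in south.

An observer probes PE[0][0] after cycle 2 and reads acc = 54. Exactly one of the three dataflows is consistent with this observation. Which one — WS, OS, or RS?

dataflow = OS

Under WS (2×2), PE[0][0]:
  t=0 PE[0][0]: acc=18 h=9 v=18
  t=1 PE[0][0]: acc=14 h=7 v=14
  t=2 PE[0][0]: acc=0 h=0 v=0
Under OS (2×2), PE[0][0]:
  t=0 PE[0][0]: acc=18 h=9 v=2
  t=1 PE[0][0]: acc=54 h=6 v=6
  t=2 PE[0][0]: acc=54 h=0 v=0
Under RS (2×2), PE[0][0]:
  t=0 PE[0][0]: acc=18 h=18 v=2
  t=1 PE[0][0]: acc=63 h=63 v=7
  t=2 PE[0][0]: acc=0 h=0 v=0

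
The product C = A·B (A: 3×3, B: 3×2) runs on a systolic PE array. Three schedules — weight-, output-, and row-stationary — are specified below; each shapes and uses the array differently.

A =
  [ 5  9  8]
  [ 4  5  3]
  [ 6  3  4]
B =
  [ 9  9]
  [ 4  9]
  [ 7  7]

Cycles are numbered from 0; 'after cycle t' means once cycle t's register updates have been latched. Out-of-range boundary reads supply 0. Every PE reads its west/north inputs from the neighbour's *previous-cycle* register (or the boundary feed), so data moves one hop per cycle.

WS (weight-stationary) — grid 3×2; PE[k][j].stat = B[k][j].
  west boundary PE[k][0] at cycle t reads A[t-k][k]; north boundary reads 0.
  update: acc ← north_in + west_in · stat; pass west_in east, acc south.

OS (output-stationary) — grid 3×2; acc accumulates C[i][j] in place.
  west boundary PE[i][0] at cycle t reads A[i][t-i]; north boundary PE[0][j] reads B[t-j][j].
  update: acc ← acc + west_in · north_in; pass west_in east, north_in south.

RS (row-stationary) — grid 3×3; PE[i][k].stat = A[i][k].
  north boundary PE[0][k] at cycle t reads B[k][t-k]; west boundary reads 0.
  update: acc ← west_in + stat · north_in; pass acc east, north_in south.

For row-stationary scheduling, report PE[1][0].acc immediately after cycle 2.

Tracing RS — 3×3 array, target PE[1][0]:
  step 0 · PE0,0: acc=45; fwd→45 fwd↓9
  step 0 · PE1,0: acc=0; fwd→0 fwd↓0
  step 1 · PE0,0: acc=45; fwd→45 fwd↓9
  step 1 · PE1,0: acc=36; fwd→36 fwd↓9
  step 2 · PE0,0: acc=0; fwd→0 fwd↓0
  step 2 · PE1,0: acc=36; fwd→36 fwd↓9

PE[1][0].acc = 36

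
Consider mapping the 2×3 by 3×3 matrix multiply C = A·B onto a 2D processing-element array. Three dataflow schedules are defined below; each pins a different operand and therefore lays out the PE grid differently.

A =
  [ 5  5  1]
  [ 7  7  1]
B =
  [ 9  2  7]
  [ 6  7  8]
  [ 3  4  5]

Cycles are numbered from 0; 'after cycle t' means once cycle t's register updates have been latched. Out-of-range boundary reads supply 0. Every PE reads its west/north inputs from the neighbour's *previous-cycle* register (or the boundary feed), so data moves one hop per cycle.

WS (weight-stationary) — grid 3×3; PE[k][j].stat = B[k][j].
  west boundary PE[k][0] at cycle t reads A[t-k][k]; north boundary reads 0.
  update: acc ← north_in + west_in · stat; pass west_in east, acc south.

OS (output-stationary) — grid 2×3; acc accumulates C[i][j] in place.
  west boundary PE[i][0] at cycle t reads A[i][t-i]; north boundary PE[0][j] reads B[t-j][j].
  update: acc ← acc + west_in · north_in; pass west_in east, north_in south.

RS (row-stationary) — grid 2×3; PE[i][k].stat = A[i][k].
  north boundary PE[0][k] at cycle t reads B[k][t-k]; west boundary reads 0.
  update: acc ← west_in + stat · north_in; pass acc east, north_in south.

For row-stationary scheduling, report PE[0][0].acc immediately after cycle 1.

PE[0][0].acc = 10

RS (2×3). Following PE[0][0] plus its west/north inputs:
  step 0 · PE0,0: acc=45; fwd→45 fwd↓9
  step 1 · PE0,0: acc=10; fwd→10 fwd↓2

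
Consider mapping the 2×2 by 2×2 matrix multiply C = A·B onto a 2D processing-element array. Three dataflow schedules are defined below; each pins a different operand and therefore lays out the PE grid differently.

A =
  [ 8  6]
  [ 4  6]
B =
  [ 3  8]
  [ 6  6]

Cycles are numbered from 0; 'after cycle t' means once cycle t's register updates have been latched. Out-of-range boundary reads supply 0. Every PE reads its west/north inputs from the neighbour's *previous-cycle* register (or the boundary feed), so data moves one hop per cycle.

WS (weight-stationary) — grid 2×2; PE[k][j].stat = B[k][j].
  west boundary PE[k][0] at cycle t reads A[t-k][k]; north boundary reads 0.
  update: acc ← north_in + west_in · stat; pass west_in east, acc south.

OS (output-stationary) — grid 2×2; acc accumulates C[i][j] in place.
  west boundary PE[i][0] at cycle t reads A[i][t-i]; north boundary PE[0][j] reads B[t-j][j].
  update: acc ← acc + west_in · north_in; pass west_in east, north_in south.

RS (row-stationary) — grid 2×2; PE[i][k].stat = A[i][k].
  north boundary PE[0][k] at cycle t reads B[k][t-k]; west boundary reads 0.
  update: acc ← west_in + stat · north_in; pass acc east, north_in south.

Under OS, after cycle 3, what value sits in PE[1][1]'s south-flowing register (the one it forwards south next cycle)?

register = 6

OS (2×2). Following PE[1][1] plus its west/north inputs:
  t=0 PE[0][1]: acc=0 h=0 v=0
  t=0 PE[1][0]: acc=0 h=0 v=0
  t=0 PE[1][1]: acc=0 h=0 v=0
  t=1 PE[0][1]: acc=64 h=8 v=8
  t=1 PE[1][0]: acc=12 h=4 v=3
  t=1 PE[1][1]: acc=0 h=0 v=0
  t=2 PE[0][1]: acc=100 h=6 v=6
  t=2 PE[1][0]: acc=48 h=6 v=6
  t=2 PE[1][1]: acc=32 h=4 v=8
  t=3 PE[0][1]: acc=100 h=0 v=0
  t=3 PE[1][0]: acc=48 h=0 v=0
  t=3 PE[1][1]: acc=68 h=6 v=6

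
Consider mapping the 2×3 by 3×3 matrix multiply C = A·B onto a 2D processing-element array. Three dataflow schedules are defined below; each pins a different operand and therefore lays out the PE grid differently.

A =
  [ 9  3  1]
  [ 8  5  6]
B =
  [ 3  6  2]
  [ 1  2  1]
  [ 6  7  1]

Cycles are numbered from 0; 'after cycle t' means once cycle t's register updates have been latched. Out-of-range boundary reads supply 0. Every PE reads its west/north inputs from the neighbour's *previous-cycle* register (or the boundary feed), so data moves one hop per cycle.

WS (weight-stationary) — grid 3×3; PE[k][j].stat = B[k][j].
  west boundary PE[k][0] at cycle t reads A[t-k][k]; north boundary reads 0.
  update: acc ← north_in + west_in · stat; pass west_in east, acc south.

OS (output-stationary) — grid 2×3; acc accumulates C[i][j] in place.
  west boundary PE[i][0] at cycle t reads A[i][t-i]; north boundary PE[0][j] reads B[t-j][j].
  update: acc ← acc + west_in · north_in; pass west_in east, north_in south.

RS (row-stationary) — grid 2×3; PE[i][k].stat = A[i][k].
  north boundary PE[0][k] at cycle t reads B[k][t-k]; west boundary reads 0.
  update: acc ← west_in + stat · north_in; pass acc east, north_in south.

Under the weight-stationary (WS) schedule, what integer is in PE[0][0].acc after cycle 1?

PE[0][0].acc = 24

WS 3×3: PE[0][0] cycle-by-cycle (with neighbour feeds):
  cycle 0: PE[0][0] → acc 27, east 9, south 27
  cycle 1: PE[0][0] → acc 24, east 8, south 24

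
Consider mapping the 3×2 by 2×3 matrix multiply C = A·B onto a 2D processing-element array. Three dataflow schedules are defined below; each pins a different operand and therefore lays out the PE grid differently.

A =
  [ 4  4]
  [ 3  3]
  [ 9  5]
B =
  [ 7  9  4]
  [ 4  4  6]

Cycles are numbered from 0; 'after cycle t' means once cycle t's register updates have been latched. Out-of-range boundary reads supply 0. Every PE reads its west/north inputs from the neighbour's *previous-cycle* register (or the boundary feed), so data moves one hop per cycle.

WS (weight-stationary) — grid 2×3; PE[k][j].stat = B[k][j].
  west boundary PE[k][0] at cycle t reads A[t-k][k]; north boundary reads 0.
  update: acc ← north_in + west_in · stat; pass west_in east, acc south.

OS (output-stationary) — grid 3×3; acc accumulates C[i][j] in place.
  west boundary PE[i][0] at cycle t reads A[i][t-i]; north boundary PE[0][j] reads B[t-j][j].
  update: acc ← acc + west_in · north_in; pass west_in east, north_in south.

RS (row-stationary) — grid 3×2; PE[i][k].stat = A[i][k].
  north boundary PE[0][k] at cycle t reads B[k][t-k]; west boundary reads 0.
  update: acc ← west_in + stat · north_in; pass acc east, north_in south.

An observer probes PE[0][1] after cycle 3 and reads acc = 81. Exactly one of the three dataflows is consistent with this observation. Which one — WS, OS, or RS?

Under WS (2×3), PE[0][1]:
  [0] (0,1) acc=0 (h:0 v:0)
  [1] (0,1) acc=36 (h:4 v:36)
  [2] (0,1) acc=27 (h:3 v:27)
  [3] (0,1) acc=81 (h:9 v:81)
Under OS (3×3), PE[0][1]:
  [0] (0,1) acc=0 (h:0 v:0)
  [1] (0,1) acc=36 (h:4 v:9)
  [2] (0,1) acc=52 (h:4 v:4)
  [3] (0,1) acc=52 (h:0 v:0)
Under RS (3×2), PE[0][1]:
  [0] (0,1) acc=0 (h:0 v:0)
  [1] (0,1) acc=44 (h:44 v:4)
  [2] (0,1) acc=52 (h:52 v:4)
  [3] (0,1) acc=40 (h:40 v:6)

dataflow = WS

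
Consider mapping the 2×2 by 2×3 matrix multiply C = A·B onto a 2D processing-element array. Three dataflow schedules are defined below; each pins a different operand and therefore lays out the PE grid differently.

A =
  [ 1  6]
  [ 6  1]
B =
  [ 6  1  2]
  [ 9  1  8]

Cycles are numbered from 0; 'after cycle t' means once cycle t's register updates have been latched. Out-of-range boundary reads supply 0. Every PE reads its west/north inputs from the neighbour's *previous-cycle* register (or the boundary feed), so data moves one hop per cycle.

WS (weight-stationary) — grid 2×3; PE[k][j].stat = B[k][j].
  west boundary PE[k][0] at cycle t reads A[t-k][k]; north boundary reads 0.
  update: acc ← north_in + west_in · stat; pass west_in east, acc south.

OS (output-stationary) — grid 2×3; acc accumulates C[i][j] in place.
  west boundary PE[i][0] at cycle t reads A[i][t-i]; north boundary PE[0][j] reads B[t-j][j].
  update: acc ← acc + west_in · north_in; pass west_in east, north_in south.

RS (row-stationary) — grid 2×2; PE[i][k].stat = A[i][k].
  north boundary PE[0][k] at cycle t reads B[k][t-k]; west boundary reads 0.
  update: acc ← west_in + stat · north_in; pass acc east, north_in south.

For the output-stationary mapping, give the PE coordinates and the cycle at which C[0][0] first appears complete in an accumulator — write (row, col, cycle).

Under OS, C[0][0] lands at PE[0][0]:
  c0 r0c0: 6 / 1 / 6
  c1 r0c0: 60 / 6 / 9

(row, col, cycle) = (0, 0, 1)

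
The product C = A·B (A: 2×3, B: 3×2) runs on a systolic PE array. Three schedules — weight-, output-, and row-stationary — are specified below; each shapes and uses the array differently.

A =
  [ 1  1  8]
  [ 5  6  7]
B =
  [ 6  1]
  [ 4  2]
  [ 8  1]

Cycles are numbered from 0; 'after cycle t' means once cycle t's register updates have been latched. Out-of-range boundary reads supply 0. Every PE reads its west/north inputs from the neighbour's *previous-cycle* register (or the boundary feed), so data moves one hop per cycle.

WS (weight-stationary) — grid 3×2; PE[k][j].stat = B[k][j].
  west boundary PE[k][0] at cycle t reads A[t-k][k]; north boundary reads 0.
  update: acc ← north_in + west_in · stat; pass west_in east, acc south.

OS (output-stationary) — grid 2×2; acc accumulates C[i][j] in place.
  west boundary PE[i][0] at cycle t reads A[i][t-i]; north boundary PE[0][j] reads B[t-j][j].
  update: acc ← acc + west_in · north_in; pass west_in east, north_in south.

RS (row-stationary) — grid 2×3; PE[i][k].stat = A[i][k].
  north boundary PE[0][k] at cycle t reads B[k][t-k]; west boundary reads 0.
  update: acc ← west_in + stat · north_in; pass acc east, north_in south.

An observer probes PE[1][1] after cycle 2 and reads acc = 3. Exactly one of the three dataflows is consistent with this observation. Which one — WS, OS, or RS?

dataflow = WS

Under WS (3×2), PE[1][1]:
  @0  [1,1]  acc 0  |  →0  ↓0
  @1  [1,1]  acc 0  |  →0  ↓0
  @2  [1,1]  acc 3  |  →1  ↓3
Under OS (2×2), PE[1][1]:
  @0  [1,1]  acc 0  |  →0  ↓0
  @1  [1,1]  acc 0  |  →0  ↓0
  @2  [1,1]  acc 5  |  →5  ↓1
Under RS (2×3), PE[1][1]:
  @0  [1,1]  acc 0  |  →0  ↓0
  @1  [1,1]  acc 0  |  →0  ↓0
  @2  [1,1]  acc 54  |  →54  ↓4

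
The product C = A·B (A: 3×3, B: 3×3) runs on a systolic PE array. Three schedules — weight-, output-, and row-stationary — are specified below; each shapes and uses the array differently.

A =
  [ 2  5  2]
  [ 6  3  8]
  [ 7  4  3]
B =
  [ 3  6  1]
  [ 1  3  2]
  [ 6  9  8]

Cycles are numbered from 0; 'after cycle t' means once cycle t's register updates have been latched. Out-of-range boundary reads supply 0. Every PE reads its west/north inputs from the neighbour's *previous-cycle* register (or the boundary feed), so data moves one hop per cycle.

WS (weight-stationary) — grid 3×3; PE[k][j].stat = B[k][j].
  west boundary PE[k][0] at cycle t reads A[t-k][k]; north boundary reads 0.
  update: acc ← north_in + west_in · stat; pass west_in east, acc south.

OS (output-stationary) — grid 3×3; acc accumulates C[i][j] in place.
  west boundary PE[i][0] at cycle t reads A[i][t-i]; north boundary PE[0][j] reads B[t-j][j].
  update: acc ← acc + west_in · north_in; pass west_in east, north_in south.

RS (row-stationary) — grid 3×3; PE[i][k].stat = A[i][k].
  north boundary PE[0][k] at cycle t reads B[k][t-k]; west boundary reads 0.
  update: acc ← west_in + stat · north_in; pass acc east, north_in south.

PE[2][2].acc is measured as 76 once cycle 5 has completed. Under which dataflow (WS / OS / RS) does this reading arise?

dataflow = WS

WS [3×3] PE[2][2] across cycles:
  t=0 PE[2][2]: acc=0 h=0 v=0
  t=1 PE[2][2]: acc=0 h=0 v=0
  t=2 PE[2][2]: acc=0 h=0 v=0
  t=3 PE[2][2]: acc=0 h=0 v=0
  t=4 PE[2][2]: acc=28 h=2 v=28
  t=5 PE[2][2]: acc=76 h=8 v=76
OS [3×3] PE[2][2] across cycles:
  t=0 PE[2][2]: acc=0 h=0 v=0
  t=1 PE[2][2]: acc=0 h=0 v=0
  t=2 PE[2][2]: acc=0 h=0 v=0
  t=3 PE[2][2]: acc=0 h=0 v=0
  t=4 PE[2][2]: acc=7 h=7 v=1
  t=5 PE[2][2]: acc=15 h=4 v=2
RS [3×3] PE[2][2] across cycles:
  t=0 PE[2][2]: acc=0 h=0 v=0
  t=1 PE[2][2]: acc=0 h=0 v=0
  t=2 PE[2][2]: acc=0 h=0 v=0
  t=3 PE[2][2]: acc=0 h=0 v=0
  t=4 PE[2][2]: acc=43 h=43 v=6
  t=5 PE[2][2]: acc=81 h=81 v=9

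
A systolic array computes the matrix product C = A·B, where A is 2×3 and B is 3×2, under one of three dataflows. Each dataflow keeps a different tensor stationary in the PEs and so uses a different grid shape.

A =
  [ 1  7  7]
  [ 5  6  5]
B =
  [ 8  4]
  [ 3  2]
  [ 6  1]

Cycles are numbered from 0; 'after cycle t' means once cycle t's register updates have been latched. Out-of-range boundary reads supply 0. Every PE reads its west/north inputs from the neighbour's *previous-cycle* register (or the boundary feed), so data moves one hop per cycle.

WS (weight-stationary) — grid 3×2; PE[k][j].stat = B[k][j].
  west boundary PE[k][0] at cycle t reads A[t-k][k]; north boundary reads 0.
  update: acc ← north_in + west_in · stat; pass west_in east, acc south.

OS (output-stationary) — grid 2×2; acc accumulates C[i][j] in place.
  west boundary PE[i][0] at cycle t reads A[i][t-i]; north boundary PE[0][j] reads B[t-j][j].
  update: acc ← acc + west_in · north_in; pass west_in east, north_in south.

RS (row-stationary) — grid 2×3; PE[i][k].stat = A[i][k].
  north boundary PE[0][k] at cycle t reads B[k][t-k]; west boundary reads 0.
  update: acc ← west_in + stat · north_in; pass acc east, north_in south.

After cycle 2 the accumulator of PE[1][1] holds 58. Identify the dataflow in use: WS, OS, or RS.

Under WS (3×2), PE[1][1]:
  after 0 — PE[1][1] acc=0, pass-E 0, pass-S 0
  after 1 — PE[1][1] acc=0, pass-E 0, pass-S 0
  after 2 — PE[1][1] acc=18, pass-E 7, pass-S 18
Under OS (2×2), PE[1][1]:
  after 0 — PE[1][1] acc=0, pass-E 0, pass-S 0
  after 1 — PE[1][1] acc=0, pass-E 0, pass-S 0
  after 2 — PE[1][1] acc=20, pass-E 5, pass-S 4
Under RS (2×3), PE[1][1]:
  after 0 — PE[1][1] acc=0, pass-E 0, pass-S 0
  after 1 — PE[1][1] acc=0, pass-E 0, pass-S 0
  after 2 — PE[1][1] acc=58, pass-E 58, pass-S 3

dataflow = RS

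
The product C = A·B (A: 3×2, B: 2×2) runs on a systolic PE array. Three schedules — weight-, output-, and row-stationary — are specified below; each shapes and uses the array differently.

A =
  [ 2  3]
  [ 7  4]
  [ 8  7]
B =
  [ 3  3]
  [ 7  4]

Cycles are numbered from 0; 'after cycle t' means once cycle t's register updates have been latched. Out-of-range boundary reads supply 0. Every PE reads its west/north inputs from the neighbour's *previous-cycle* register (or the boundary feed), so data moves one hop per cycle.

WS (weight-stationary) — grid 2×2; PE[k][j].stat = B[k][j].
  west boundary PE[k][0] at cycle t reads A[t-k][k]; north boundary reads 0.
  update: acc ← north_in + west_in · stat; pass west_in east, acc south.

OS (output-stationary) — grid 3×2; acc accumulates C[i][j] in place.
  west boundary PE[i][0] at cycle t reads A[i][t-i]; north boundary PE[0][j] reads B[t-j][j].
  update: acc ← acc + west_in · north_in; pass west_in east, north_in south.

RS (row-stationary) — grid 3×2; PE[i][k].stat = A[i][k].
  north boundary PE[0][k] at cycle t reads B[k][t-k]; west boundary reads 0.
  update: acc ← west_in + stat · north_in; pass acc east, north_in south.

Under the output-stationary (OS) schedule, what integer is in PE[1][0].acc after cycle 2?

Tracing OS — 3×2 array, target PE[1][0]:
  [0] (0,0) acc=6 (h:2 v:3)
  [0] (1,0) acc=0 (h:0 v:0)
  [1] (0,0) acc=27 (h:3 v:7)
  [1] (1,0) acc=21 (h:7 v:3)
  [2] (0,0) acc=27 (h:0 v:0)
  [2] (1,0) acc=49 (h:4 v:7)

PE[1][0].acc = 49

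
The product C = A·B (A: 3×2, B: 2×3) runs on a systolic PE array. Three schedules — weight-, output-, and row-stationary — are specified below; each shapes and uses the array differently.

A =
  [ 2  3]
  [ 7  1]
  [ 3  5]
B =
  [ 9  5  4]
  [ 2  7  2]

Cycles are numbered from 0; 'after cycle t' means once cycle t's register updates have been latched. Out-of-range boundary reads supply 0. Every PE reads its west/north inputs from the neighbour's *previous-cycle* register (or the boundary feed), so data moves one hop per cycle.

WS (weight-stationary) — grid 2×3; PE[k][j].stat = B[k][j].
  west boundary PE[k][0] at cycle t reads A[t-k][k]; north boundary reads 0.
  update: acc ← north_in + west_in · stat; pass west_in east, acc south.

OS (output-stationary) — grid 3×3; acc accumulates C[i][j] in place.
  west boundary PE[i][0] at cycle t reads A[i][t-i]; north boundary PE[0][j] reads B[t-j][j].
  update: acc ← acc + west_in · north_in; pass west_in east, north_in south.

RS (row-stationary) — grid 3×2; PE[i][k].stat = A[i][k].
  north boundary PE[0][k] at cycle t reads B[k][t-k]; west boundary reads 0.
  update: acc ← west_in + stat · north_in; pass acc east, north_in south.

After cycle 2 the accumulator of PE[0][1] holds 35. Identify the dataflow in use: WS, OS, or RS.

dataflow = WS

WS (2×3 grid), PE[0][1]:
  @0  [0,1]  acc 0  |  →0  ↓0
  @1  [0,1]  acc 10  |  →2  ↓10
  @2  [0,1]  acc 35  |  →7  ↓35
OS (3×3 grid), PE[0][1]:
  @0  [0,1]  acc 0  |  →0  ↓0
  @1  [0,1]  acc 10  |  →2  ↓5
  @2  [0,1]  acc 31  |  →3  ↓7
RS (3×2 grid), PE[0][1]:
  @0  [0,1]  acc 0  |  →0  ↓0
  @1  [0,1]  acc 24  |  →24  ↓2
  @2  [0,1]  acc 31  |  →31  ↓7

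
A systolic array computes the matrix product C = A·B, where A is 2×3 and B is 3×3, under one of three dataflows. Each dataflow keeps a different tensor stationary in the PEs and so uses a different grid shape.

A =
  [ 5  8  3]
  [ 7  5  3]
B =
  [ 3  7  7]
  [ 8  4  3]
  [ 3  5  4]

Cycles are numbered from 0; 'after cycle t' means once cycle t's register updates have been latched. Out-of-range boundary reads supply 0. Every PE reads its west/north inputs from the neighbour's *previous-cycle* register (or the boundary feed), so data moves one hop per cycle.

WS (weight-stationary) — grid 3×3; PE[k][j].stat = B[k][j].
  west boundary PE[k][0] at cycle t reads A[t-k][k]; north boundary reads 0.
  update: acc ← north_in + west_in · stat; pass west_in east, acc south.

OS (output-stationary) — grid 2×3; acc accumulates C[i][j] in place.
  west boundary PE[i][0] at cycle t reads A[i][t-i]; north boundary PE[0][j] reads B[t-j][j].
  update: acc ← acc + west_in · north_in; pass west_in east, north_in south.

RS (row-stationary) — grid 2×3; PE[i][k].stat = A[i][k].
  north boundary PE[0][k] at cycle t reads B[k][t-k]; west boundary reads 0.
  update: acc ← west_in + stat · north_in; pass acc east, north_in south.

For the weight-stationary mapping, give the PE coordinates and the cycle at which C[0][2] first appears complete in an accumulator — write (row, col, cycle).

Under WS, C[0][2] lands at PE[2][2]:
  step 0 · PE2,2: acc=0; fwd→0 fwd↓0
  step 1 · PE2,2: acc=0; fwd→0 fwd↓0
  step 2 · PE2,2: acc=0; fwd→0 fwd↓0
  step 3 · PE2,2: acc=0; fwd→0 fwd↓0
  step 4 · PE2,2: acc=71; fwd→3 fwd↓71

(row, col, cycle) = (2, 2, 4)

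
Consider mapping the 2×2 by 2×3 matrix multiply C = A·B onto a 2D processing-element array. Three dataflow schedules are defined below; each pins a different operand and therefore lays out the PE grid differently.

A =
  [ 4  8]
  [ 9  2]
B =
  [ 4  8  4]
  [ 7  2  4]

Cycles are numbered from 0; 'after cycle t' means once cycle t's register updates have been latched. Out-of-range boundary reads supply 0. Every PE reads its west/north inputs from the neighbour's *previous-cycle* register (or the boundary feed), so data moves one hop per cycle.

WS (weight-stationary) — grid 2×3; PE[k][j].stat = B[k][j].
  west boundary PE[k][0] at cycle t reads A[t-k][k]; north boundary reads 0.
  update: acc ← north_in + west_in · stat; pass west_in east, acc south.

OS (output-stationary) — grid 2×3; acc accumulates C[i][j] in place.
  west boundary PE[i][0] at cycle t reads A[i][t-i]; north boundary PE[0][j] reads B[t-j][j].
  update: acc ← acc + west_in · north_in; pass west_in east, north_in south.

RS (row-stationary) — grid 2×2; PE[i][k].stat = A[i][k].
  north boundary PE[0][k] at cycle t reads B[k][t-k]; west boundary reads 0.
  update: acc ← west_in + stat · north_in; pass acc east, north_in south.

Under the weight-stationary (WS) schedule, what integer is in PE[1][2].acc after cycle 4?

PE[1][2].acc = 44

Tracing WS — 2×3 array, target PE[1][2]:
  t=0 PE[0][2]: acc=0 h=0 v=0
  t=0 PE[1][1]: acc=0 h=0 v=0
  t=0 PE[1][2]: acc=0 h=0 v=0
  t=1 PE[0][2]: acc=0 h=0 v=0
  t=1 PE[1][1]: acc=0 h=0 v=0
  t=1 PE[1][2]: acc=0 h=0 v=0
  t=2 PE[0][2]: acc=16 h=4 v=16
  t=2 PE[1][1]: acc=48 h=8 v=48
  t=2 PE[1][2]: acc=0 h=0 v=0
  t=3 PE[0][2]: acc=36 h=9 v=36
  t=3 PE[1][1]: acc=76 h=2 v=76
  t=3 PE[1][2]: acc=48 h=8 v=48
  t=4 PE[0][2]: acc=0 h=0 v=0
  t=4 PE[1][1]: acc=0 h=0 v=0
  t=4 PE[1][2]: acc=44 h=2 v=44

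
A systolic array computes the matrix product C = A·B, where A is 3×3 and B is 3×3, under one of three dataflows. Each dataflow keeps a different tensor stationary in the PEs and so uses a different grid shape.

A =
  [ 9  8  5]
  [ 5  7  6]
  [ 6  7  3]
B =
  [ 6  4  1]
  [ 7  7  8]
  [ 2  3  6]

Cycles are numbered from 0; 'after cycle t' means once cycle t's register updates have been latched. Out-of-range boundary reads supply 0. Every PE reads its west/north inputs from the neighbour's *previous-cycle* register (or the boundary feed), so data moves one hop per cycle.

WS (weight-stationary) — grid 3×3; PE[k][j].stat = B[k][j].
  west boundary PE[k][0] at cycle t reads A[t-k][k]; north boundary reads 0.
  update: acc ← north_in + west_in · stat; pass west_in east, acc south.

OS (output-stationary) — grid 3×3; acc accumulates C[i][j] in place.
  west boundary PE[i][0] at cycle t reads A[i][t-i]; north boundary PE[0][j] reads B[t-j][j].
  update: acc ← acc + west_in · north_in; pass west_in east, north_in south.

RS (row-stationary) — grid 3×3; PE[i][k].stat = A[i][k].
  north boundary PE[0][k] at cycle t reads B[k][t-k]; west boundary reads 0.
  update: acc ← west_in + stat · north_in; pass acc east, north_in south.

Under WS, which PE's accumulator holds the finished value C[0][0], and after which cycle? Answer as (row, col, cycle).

(row, col, cycle) = (2, 0, 2)

WS: C[0][0] accumulates in PE[2][0]:
  t=0 PE[2][0]: acc=0 h=0 v=0
  t=1 PE[2][0]: acc=0 h=0 v=0
  t=2 PE[2][0]: acc=120 h=5 v=120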